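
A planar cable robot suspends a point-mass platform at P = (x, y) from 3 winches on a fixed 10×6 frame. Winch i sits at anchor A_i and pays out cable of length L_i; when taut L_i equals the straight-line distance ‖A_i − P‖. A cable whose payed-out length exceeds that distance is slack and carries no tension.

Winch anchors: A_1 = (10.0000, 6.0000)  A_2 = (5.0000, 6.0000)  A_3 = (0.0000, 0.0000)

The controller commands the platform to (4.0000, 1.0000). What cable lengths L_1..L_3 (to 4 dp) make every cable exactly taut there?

cable 1: Δx=6.0000, Δy=5.0000; L_1 = √(Δx²+Δy²) = 7.8102
cable 2: Δx=1.0000, Δy=5.0000; L_2 = √(Δx²+Δy²) = 5.0990
cable 3: Δx=-4.0000, Δy=-1.0000; L_3 = √(Δx²+Δy²) = 4.1231

(7.8102, 5.0990, 4.1231)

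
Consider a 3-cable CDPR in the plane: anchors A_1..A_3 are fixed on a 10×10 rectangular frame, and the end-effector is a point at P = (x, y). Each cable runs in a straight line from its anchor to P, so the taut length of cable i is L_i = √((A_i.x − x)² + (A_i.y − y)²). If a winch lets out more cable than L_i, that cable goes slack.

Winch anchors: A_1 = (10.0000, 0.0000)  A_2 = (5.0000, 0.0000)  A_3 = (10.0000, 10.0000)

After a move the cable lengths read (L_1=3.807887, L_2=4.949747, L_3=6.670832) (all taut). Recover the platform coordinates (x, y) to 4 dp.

(8.5000, 3.5000)

expand ‖A_i−P‖²=L_i² and subtract eq 1 (q_i ≔ ‖A_i‖²−L_i²)
q_1 = 100.0000+0.0000−14.5000 = 85.5000
eq1−eq2 → [10.0000  0.0000]·P = 85.0000
eq1−eq3 → [0.0000  -20.0000]·P = -70.0000
2×2 solve → P = (8.5000, 3.5000)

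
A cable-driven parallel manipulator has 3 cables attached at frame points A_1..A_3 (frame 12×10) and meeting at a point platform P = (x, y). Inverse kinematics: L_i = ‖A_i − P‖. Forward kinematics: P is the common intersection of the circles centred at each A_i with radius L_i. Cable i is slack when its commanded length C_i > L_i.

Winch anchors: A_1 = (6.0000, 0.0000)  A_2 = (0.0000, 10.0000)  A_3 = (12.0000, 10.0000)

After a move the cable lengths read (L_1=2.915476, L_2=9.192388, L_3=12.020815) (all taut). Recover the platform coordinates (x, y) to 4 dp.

circle eqns → linear via eq_j − eq_1; set q_j = A_j·A_j − L_j²
q_1 = 36.0000+0.0000−8.5000 = 27.5000
12.0000·x − 20.0000·y = q_1−q_2 = 12.0000
-12.0000·x − 20.0000·y = q_1−q_3 = -72.0000
solve first two rows → x=3.5000, y=1.5000

(3.5000, 1.5000)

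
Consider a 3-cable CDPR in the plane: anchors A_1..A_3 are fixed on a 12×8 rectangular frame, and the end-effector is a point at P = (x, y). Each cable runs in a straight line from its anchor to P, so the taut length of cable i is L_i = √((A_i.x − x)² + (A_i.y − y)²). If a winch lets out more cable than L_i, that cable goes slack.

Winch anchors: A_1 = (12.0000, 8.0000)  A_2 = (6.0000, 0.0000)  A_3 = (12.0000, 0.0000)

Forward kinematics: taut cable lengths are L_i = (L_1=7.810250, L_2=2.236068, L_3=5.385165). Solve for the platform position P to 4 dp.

(7.0000, 2.0000)

circle eqns → linear via eq_j − eq_1; set q_j = A_j·A_j − L_j²
q_1 = 144.0000+64.0000−61.0000 = 147.0000
12.0000·x + 16.0000·y = q_1−q_2 = 116.0000
0.0000·x + 16.0000·y = q_1−q_3 = 32.0000
solve first two rows → x=7.0000, y=2.0000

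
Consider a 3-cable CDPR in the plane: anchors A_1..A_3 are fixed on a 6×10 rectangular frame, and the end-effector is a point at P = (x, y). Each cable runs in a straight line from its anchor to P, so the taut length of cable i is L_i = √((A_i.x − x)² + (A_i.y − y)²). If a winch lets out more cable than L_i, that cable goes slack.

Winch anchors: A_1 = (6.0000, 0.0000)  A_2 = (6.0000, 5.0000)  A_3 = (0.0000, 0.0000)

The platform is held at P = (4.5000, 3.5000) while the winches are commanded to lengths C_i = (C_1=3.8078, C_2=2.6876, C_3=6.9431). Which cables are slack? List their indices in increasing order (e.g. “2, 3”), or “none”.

cable 1: √((1.5000)²+(-3.5000)²)=3.8079, C_1=3.8078: taut
cable 2: √((1.5000)²+(1.5000)²)=2.1213, C_2=2.6876: slack
cable 3: √((-4.5000)²+(-3.5000)²)=5.7009, C_3=6.9431: slack

2, 3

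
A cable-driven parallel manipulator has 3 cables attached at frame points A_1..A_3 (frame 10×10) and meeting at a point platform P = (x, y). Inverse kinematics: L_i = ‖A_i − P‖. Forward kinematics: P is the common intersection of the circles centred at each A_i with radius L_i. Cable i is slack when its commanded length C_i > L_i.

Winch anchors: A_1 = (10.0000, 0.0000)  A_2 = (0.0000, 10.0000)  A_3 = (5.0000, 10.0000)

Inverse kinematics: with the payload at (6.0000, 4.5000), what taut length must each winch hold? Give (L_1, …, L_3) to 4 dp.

cable 1: Δx=4.0000, Δy=-4.5000; L_1 = √(Δx²+Δy²) = 6.0208
cable 2: Δx=-6.0000, Δy=5.5000; L_2 = √(Δx²+Δy²) = 8.1394
cable 3: Δx=-1.0000, Δy=5.5000; L_3 = √(Δx²+Δy²) = 5.5902

(6.0208, 8.1394, 5.5902)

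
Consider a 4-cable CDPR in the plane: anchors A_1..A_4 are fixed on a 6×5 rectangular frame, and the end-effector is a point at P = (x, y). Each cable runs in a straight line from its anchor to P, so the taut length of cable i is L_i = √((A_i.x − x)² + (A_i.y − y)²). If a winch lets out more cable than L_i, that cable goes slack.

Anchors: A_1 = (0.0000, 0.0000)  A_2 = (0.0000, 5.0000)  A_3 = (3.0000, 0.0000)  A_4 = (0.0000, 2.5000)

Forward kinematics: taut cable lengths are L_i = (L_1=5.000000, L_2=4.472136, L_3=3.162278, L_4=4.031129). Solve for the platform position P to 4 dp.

each cable: (A_i−P)·(A_i−P) = L_i²; let q_i = ‖A_i‖²−L_i²
q_1 = 0.0000+0.0000−25.0000 = -25.0000
row 1: 0.0000x − 10.0000y = -30.0000  (q_2=5.0000)
row 2: -6.0000x + 0.0000y = -24.0000  (q_3=-1.0000)
row 3: 0.0000x − 5.0000y = -15.0000  (q_4=-10.0000)
Cramer on rows 1–2 → x = 4.0000, y = 3.0000
check cable 4: ‖A_4−P‖² = 16.2500 ≈ L_4² = 16.2500 ✓

(4.0000, 3.0000)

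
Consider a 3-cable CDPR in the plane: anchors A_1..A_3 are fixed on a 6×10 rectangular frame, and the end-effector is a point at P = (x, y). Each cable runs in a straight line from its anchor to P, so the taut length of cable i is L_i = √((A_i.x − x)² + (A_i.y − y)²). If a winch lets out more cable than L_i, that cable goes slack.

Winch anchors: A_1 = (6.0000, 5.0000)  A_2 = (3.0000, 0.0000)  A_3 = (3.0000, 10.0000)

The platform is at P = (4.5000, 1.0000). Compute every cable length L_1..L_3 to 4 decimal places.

(4.2720, 1.8028, 9.1241)

L_1: Δ = A_1−P = (1.5000, 4.0000) → ‖Δ‖ = √18.2500 = 4.2720
L_2: Δ = A_2−P = (-1.5000, -1.0000) → ‖Δ‖ = √3.2500 = 1.8028
L_3: Δ = A_3−P = (-1.5000, 9.0000) → ‖Δ‖ = √83.2500 = 9.1241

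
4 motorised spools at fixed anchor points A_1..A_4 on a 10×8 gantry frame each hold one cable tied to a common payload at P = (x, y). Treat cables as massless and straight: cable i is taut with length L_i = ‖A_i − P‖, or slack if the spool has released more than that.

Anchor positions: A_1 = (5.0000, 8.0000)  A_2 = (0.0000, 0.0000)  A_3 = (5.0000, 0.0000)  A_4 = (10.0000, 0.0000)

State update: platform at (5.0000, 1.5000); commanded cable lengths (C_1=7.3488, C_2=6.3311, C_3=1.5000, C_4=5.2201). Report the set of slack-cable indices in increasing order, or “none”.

cable 1: L_1 = ‖A_1−P‖ = 6.5000;  C_1 = 7.3488 → slack
cable 2: L_2 = ‖A_2−P‖ = 5.2202;  C_2 = 6.3311 → slack
cable 3: L_3 = ‖A_3−P‖ = 1.5000;  C_3 = 1.5000 → taut
cable 4: L_4 = ‖A_4−P‖ = 5.2202;  C_4 = 5.2201 → taut

1, 2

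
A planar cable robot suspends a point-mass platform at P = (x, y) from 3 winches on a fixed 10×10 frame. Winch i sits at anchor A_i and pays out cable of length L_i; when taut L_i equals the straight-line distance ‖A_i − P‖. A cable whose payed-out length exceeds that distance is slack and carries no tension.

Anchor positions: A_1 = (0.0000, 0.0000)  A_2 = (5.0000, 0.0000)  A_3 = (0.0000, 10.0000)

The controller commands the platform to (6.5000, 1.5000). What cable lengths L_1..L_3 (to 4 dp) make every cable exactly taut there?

(6.6708, 2.1213, 10.7005)

L_1: Δ = A_1−P = (-6.5000, -1.5000) → ‖Δ‖ = √44.5000 = 6.6708
L_2: Δ = A_2−P = (-1.5000, -1.5000) → ‖Δ‖ = √4.5000 = 2.1213
L_3: Δ = A_3−P = (-6.5000, 8.5000) → ‖Δ‖ = √114.5000 = 10.7005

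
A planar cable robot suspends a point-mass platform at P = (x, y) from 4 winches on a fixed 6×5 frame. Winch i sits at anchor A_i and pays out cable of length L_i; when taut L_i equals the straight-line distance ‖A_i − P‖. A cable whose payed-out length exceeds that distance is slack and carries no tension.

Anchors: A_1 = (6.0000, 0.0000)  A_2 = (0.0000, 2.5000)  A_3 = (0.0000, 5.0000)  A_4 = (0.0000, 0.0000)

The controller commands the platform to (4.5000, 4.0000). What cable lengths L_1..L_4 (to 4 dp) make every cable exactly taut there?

(4.2720, 4.7434, 4.6098, 6.0208)

L_1: Δ = A_1−P = (1.5000, -4.0000) → ‖Δ‖ = √18.2500 = 4.2720
L_2: Δ = A_2−P = (-4.5000, -1.5000) → ‖Δ‖ = √22.5000 = 4.7434
L_3: Δ = A_3−P = (-4.5000, 1.0000) → ‖Δ‖ = √21.2500 = 4.6098
L_4: Δ = A_4−P = (-4.5000, -4.0000) → ‖Δ‖ = √36.2500 = 6.0208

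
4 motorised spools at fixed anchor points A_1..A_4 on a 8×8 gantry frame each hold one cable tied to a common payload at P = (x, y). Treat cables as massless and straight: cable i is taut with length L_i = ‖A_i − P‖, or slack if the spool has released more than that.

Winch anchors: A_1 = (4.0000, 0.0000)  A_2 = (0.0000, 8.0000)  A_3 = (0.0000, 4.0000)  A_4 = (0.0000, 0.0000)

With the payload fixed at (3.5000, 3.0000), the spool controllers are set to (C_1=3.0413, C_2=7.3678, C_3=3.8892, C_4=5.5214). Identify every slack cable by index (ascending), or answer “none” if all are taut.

2, 3, 4

cable 1: L_1 = ‖A_1−P‖ = 3.0414;  C_1 = 3.0413 → taut
cable 2: L_2 = ‖A_2−P‖ = 6.1033;  C_2 = 7.3678 → slack
cable 3: L_3 = ‖A_3−P‖ = 3.6401;  C_3 = 3.8892 → slack
cable 4: L_4 = ‖A_4−P‖ = 4.6098;  C_4 = 5.5214 → slack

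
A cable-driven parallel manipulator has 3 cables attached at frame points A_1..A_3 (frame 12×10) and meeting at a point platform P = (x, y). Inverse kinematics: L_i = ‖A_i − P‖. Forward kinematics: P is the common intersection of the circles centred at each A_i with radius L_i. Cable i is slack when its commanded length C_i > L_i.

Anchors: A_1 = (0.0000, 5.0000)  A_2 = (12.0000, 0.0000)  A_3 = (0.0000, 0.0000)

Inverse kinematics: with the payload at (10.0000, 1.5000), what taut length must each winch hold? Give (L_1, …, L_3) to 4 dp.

(10.5948, 2.5000, 10.1119)

L_1 = √((0.0000−10.0000)² + (5.0000−1.5000)²) = 10.5948
L_2 = √((12.0000−10.0000)² + (0.0000−1.5000)²) = 2.5000
L_3 = √((0.0000−10.0000)² + (0.0000−1.5000)²) = 10.1119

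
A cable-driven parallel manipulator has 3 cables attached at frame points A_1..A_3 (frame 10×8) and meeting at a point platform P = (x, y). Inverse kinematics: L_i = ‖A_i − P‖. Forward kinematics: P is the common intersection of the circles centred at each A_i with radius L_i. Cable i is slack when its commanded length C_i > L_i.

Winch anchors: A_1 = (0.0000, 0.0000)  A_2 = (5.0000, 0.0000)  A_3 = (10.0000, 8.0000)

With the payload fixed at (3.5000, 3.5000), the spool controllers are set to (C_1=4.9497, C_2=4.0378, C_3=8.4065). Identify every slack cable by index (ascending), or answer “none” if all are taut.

cable 1: L_1 = ‖A_1−P‖ = 4.9497;  C_1 = 4.9497 → taut
cable 2: L_2 = ‖A_2−P‖ = 3.8079;  C_2 = 4.0378 → slack
cable 3: L_3 = ‖A_3−P‖ = 7.9057;  C_3 = 8.4065 → slack

2, 3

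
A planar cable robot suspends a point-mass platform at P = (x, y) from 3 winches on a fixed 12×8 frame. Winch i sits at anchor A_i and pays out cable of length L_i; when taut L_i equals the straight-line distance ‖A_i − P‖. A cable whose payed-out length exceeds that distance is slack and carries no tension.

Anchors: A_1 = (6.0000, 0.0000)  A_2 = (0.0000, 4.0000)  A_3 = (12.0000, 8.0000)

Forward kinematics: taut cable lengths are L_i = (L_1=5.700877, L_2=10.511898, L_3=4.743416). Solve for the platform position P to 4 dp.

each cable: (A_i−P)·(A_i−P) = L_i²; let c_i = ‖A_i‖²−L_i²
c_1 = 36.0000+0.0000−32.5000 = 3.5000
row 1: 12.0000x − 8.0000y = 98.0000  (c_2=-94.5000)
row 2: -12.0000x − 16.0000y = -182.0000  (c_3=185.5000)
Cramer on rows 1–2 → x = 10.5000, y = 3.5000

(10.5000, 3.5000)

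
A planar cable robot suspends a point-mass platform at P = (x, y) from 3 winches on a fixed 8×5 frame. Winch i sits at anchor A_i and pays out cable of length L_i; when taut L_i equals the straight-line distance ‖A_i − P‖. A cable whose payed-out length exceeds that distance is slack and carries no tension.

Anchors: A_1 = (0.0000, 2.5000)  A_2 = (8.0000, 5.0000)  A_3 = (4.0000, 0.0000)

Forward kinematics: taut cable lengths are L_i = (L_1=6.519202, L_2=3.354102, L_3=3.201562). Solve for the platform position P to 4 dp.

(6.5000, 2.0000)

each cable: (A_i−P)·(A_i−P) = L_i²; let q_i = ‖A_i‖²−L_i²
q_1 = 0.0000+6.2500−42.5000 = -36.2500
row 1: -16.0000x − 5.0000y = -114.0000  (q_2=77.7500)
row 2: -8.0000x + 5.0000y = -42.0000  (q_3=5.7500)
Cramer on rows 1–2 → x = 6.5000, y = 2.0000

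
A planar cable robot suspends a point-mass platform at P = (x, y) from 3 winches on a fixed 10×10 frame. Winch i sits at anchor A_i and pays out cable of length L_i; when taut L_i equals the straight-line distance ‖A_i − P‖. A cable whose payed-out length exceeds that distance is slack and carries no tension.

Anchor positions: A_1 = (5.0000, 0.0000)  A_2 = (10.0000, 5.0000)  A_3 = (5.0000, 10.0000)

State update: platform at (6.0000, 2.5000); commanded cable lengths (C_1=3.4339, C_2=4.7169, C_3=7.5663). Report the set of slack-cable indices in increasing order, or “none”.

cable 1: L_1 = ‖A_1−P‖ = 2.6926;  C_1 = 3.4339 → slack
cable 2: L_2 = ‖A_2−P‖ = 4.7170;  C_2 = 4.7169 → taut
cable 3: L_3 = ‖A_3−P‖ = 7.5664;  C_3 = 7.5663 → taut

1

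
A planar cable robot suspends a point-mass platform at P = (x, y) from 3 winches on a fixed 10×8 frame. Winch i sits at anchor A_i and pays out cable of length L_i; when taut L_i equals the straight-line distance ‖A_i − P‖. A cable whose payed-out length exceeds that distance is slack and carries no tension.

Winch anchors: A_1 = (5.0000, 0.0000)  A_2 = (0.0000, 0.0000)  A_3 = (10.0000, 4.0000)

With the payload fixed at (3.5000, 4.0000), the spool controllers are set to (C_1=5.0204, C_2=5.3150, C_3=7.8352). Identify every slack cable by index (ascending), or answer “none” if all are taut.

1, 3

cable 1: L_1 = ‖A_1−P‖ = 4.2720;  C_1 = 5.0204 → slack
cable 2: L_2 = ‖A_2−P‖ = 5.3151;  C_2 = 5.3150 → taut
cable 3: L_3 = ‖A_3−P‖ = 6.5000;  C_3 = 7.8352 → slack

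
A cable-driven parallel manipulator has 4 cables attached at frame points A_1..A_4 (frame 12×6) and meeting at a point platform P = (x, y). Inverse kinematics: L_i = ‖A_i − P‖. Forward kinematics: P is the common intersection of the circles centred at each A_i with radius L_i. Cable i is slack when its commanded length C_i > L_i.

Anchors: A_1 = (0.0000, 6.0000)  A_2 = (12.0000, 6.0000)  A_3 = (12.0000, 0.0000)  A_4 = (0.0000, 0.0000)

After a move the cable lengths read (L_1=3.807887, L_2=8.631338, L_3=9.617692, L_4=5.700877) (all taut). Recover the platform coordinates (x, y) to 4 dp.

(3.5000, 4.5000)

circle eqns → linear via eq_j − eq_1; set k_j = A_j·A_j − L_j²
k_1 = 0.0000+36.0000−14.5000 = 21.5000
-24.0000·x + 0.0000·y = k_1−k_2 = -84.0000
-24.0000·x + 12.0000·y = k_1−k_3 = -30.0000
0.0000·x + 12.0000·y = k_1−k_4 = 54.0000
solve first two rows → x=3.5000, y=4.5000
check cable 4: ‖A_4−P‖² = 32.5000 ≈ L_4² = 32.5000 ✓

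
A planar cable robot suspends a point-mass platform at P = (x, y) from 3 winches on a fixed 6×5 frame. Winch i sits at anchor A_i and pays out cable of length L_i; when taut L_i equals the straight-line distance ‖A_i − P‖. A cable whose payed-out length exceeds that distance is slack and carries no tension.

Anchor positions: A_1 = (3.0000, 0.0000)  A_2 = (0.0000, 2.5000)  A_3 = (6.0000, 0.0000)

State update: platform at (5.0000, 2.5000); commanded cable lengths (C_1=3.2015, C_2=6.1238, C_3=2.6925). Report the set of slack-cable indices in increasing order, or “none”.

cable 1: L_1 = ‖A_1−P‖ = 3.2016;  C_1 = 3.2015 → taut
cable 2: L_2 = ‖A_2−P‖ = 5.0000;  C_2 = 6.1238 → slack
cable 3: L_3 = ‖A_3−P‖ = 2.6926;  C_3 = 2.6925 → taut

2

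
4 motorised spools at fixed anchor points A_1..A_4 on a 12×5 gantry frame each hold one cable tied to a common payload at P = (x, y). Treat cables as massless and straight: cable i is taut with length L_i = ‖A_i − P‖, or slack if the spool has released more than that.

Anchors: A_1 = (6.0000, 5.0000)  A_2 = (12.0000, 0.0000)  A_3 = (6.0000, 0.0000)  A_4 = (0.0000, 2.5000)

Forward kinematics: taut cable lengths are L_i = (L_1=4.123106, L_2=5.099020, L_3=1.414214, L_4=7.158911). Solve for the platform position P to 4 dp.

each cable: (A_i−P)·(A_i−P) = L_i²; let k_i = ‖A_i‖²−L_i²
k_1 = 36.0000+25.0000−17.0000 = 44.0000
row 1: -12.0000x + 10.0000y = -74.0000  (k_2=118.0000)
row 2: 0.0000x + 10.0000y = 10.0000  (k_3=34.0000)
row 3: 12.0000x + 5.0000y = 89.0000  (k_4=-45.0000)
Cramer on rows 1–2 → x = 7.0000, y = 1.0000
check cable 4: ‖A_4−P‖² = 51.2500 ≈ L_4² = 51.2500 ✓

(7.0000, 1.0000)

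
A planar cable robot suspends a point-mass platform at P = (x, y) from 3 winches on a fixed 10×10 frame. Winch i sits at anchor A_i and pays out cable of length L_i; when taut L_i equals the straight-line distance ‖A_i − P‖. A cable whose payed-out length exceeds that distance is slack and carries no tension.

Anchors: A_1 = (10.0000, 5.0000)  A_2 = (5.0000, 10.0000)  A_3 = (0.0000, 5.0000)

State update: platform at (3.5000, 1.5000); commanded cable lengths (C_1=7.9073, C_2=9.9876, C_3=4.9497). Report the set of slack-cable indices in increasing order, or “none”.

1, 2

cable 1: √((6.5000)²+(3.5000)²)=7.3824, C_1=7.9073: slack
cable 2: √((1.5000)²+(8.5000)²)=8.6313, C_2=9.9876: slack
cable 3: √((-3.5000)²+(3.5000)²)=4.9497, C_3=4.9497: taut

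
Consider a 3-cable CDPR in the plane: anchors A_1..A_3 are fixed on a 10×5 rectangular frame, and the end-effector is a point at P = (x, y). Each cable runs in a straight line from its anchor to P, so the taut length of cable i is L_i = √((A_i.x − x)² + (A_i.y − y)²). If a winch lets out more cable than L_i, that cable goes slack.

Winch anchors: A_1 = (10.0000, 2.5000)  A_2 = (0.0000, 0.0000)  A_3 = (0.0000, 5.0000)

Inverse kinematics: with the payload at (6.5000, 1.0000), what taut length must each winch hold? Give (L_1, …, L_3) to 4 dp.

(3.8079, 6.5765, 7.6322)

cable 1: Δx=3.5000, Δy=1.5000; L_1 = √(Δx²+Δy²) = 3.8079
cable 2: Δx=-6.5000, Δy=-1.0000; L_2 = √(Δx²+Δy²) = 6.5765
cable 3: Δx=-6.5000, Δy=4.0000; L_3 = √(Δx²+Δy²) = 7.6322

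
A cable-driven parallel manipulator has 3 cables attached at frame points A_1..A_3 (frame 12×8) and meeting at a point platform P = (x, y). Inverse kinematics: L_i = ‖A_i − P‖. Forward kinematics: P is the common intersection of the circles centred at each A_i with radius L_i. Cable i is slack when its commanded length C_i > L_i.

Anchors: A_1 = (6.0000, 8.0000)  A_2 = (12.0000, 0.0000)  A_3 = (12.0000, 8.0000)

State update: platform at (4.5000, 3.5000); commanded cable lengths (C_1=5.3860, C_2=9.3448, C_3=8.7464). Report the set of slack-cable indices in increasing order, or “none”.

1, 2

cable 1: L_1 = ‖A_1−P‖ = 4.7434;  C_1 = 5.3860 → slack
cable 2: L_2 = ‖A_2−P‖ = 8.2765;  C_2 = 9.3448 → slack
cable 3: L_3 = ‖A_3−P‖ = 8.7464;  C_3 = 8.7464 → taut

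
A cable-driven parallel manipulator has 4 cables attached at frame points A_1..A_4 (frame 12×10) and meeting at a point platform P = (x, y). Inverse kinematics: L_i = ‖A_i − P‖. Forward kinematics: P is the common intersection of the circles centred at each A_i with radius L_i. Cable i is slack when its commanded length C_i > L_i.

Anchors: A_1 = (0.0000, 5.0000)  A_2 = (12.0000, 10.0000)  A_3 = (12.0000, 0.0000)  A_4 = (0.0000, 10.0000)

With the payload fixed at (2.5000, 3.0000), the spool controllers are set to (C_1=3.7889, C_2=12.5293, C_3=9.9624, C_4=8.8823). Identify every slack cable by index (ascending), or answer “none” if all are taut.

1, 2, 4

cable 1: √((-2.5000)²+(2.0000)²)=3.2016, C_1=3.7889: slack
cable 2: √((9.5000)²+(7.0000)²)=11.8004, C_2=12.5293: slack
cable 3: √((9.5000)²+(-3.0000)²)=9.9624, C_3=9.9624: taut
cable 4: √((-2.5000)²+(7.0000)²)=7.4330, C_4=8.8823: slack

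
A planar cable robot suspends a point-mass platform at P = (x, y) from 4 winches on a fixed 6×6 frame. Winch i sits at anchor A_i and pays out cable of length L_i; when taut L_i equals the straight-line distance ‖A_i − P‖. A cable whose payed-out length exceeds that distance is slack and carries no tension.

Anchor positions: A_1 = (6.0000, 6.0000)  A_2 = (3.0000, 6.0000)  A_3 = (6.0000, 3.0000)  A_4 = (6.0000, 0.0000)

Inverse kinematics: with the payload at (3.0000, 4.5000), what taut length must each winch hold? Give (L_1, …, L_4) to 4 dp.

L_1: Δ = A_1−P = (3.0000, 1.5000) → ‖Δ‖ = √11.2500 = 3.3541
L_2: Δ = A_2−P = (0.0000, 1.5000) → ‖Δ‖ = √2.2500 = 1.5000
L_3: Δ = A_3−P = (3.0000, -1.5000) → ‖Δ‖ = √11.2500 = 3.3541
L_4: Δ = A_4−P = (3.0000, -4.5000) → ‖Δ‖ = √29.2500 = 5.4083

(3.3541, 1.5000, 3.3541, 5.4083)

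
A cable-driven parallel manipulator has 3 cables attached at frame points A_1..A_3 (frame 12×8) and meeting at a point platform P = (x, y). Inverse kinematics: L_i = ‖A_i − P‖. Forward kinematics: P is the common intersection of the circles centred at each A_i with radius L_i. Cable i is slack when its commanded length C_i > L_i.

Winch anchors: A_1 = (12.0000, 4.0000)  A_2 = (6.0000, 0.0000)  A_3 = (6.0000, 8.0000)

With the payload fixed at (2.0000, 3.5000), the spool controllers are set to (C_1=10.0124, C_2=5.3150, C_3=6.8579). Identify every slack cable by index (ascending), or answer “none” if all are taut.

i=1: geometric 10.0125 vs commanded 10.0124 ⇒ taut
i=2: geometric 5.3151 vs commanded 5.3150 ⇒ taut
i=3: geometric 6.0208 vs commanded 6.8579 ⇒ slack

3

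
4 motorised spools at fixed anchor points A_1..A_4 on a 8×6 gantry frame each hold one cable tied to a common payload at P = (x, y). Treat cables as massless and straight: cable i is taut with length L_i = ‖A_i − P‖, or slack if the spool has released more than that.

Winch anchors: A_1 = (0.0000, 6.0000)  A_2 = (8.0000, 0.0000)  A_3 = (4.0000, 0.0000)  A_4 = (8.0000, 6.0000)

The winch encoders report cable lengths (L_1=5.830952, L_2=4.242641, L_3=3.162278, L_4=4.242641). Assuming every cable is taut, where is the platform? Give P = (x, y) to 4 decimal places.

(5.0000, 3.0000)

expand ‖A_i−P‖²=L_i² and subtract eq 1 (k_i ≔ ‖A_i‖²−L_i²)
k_1 = 0.0000+36.0000−34.0000 = 2.0000
eq1−eq2 → [-16.0000  12.0000]·P = -44.0000
eq1−eq3 → [-8.0000  12.0000]·P = -4.0000
eq1−eq4 → [-16.0000  0.0000]·P = -80.0000
2×2 solve → P = (5.0000, 3.0000)
check cable 4: ‖A_4−P‖² = 18.0000 ≈ L_4² = 18.0000 ✓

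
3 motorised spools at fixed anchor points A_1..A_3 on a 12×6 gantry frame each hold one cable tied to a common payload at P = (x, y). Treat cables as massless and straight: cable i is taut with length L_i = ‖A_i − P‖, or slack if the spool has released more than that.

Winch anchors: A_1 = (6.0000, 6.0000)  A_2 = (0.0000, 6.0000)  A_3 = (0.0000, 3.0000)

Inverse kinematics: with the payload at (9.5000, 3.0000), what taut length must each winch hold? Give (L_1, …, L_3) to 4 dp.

(4.6098, 9.9624, 9.5000)

cable 1: Δx=-3.5000, Δy=3.0000; L_1 = √(Δx²+Δy²) = 4.6098
cable 2: Δx=-9.5000, Δy=3.0000; L_2 = √(Δx²+Δy²) = 9.9624
cable 3: Δx=-9.5000, Δy=0.0000; L_3 = √(Δx²+Δy²) = 9.5000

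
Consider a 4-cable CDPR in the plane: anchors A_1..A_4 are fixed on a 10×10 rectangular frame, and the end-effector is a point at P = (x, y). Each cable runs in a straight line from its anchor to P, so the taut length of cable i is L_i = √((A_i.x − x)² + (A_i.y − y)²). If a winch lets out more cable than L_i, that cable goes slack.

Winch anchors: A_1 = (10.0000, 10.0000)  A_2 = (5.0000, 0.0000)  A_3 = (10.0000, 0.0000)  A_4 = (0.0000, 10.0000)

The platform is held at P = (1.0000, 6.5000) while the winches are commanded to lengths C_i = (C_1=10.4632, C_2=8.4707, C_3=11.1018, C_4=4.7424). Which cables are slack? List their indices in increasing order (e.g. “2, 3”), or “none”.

1, 2, 4

cable 1: √((9.0000)²+(3.5000)²)=9.6566, C_1=10.4632: slack
cable 2: √((4.0000)²+(-6.5000)²)=7.6322, C_2=8.4707: slack
cable 3: √((9.0000)²+(-6.5000)²)=11.1018, C_3=11.1018: taut
cable 4: √((-1.0000)²+(3.5000)²)=3.6401, C_4=4.7424: slack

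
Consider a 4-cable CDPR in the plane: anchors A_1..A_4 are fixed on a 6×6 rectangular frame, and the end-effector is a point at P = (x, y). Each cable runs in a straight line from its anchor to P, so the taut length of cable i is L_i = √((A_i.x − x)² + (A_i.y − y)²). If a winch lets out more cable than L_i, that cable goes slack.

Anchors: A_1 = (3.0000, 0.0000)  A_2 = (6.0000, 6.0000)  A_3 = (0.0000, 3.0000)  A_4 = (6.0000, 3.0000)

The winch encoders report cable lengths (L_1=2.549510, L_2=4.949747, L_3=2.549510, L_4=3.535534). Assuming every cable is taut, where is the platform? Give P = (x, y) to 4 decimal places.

(2.5000, 2.5000)

each cable: (A_i−P)·(A_i−P) = L_i²; let q_i = ‖A_i‖²−L_i²
q_1 = 9.0000+0.0000−6.5000 = 2.5000
row 1: -6.0000x − 12.0000y = -45.0000  (q_2=47.5000)
row 2: 6.0000x − 6.0000y = 0.0000  (q_3=2.5000)
row 3: -6.0000x − 6.0000y = -30.0000  (q_4=32.5000)
Cramer on rows 1–2 → x = 2.5000, y = 2.5000
check cable 4: ‖A_4−P‖² = 12.5000 ≈ L_4² = 12.5000 ✓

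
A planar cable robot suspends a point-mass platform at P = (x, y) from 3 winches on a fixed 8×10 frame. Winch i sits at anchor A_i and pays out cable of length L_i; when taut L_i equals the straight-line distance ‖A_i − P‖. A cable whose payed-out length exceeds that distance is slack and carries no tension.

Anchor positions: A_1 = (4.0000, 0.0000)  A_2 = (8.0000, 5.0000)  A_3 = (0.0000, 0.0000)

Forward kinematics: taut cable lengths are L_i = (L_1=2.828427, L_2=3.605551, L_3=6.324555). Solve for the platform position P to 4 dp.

(6.0000, 2.0000)

circle eqns → linear via eq_j − eq_1; set q_j = A_j·A_j − L_j²
q_1 = 16.0000+0.0000−8.0000 = 8.0000
-8.0000·x − 10.0000·y = q_1−q_2 = -68.0000
8.0000·x + 0.0000·y = q_1−q_3 = 48.0000
solve first two rows → x=6.0000, y=2.0000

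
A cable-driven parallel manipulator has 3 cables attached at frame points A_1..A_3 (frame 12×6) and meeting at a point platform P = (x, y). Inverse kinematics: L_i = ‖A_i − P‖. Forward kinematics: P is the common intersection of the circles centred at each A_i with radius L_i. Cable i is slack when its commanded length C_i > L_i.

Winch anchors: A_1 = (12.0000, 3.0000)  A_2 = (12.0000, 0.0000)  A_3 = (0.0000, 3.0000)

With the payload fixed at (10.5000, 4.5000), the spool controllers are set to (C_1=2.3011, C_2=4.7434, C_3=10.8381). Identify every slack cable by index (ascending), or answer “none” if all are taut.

i=1: geometric 2.1213 vs commanded 2.3011 ⇒ slack
i=2: geometric 4.7434 vs commanded 4.7434 ⇒ taut
i=3: geometric 10.6066 vs commanded 10.8381 ⇒ slack

1, 3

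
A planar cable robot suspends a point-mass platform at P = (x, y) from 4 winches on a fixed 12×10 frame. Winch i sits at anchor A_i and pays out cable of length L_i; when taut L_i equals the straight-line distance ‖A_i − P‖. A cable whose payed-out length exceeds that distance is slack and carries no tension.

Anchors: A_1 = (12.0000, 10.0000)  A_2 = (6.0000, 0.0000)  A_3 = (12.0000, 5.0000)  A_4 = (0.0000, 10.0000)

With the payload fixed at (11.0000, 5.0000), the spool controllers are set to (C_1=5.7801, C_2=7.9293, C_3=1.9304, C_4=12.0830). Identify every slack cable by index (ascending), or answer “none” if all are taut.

cable 1: L_1 = ‖A_1−P‖ = 5.0990;  C_1 = 5.7801 → slack
cable 2: L_2 = ‖A_2−P‖ = 7.0711;  C_2 = 7.9293 → slack
cable 3: L_3 = ‖A_3−P‖ = 1.0000;  C_3 = 1.9304 → slack
cable 4: L_4 = ‖A_4−P‖ = 12.0830;  C_4 = 12.0830 → taut

1, 2, 3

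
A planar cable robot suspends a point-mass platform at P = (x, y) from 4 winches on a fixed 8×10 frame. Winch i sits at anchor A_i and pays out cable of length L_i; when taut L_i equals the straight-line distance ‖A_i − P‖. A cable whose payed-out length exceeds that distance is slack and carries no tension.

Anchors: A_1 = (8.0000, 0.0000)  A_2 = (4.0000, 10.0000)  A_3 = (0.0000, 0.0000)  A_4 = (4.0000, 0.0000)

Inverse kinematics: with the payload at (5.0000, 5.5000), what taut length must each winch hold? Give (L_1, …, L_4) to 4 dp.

(6.2650, 4.6098, 7.4330, 5.5902)

L_1: Δ = A_1−P = (3.0000, -5.5000) → ‖Δ‖ = √39.2500 = 6.2650
L_2: Δ = A_2−P = (-1.0000, 4.5000) → ‖Δ‖ = √21.2500 = 4.6098
L_3: Δ = A_3−P = (-5.0000, -5.5000) → ‖Δ‖ = √55.2500 = 7.4330
L_4: Δ = A_4−P = (-1.0000, -5.5000) → ‖Δ‖ = √31.2500 = 5.5902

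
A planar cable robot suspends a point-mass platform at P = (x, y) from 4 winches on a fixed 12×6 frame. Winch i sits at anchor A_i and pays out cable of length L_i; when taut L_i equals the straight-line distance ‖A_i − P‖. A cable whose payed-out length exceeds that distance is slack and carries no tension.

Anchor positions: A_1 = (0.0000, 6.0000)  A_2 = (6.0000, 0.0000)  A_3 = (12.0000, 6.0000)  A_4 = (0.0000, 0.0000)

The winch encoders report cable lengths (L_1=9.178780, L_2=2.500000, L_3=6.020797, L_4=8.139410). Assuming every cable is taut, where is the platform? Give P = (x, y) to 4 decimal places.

each cable: (A_i−P)·(A_i−P) = L_i²; let k_i = ‖A_i‖²−L_i²
k_1 = 0.0000+36.0000−84.2500 = -48.2500
row 1: -12.0000x + 12.0000y = -78.0000  (k_2=29.7500)
row 2: -24.0000x + 0.0000y = -192.0000  (k_3=143.7500)
row 3: 0.0000x + 12.0000y = 18.0000  (k_4=-66.2500)
Cramer on rows 1–2 → x = 8.0000, y = 1.5000
check cable 4: ‖A_4−P‖² = 66.2500 ≈ L_4² = 66.2500 ✓

(8.0000, 1.5000)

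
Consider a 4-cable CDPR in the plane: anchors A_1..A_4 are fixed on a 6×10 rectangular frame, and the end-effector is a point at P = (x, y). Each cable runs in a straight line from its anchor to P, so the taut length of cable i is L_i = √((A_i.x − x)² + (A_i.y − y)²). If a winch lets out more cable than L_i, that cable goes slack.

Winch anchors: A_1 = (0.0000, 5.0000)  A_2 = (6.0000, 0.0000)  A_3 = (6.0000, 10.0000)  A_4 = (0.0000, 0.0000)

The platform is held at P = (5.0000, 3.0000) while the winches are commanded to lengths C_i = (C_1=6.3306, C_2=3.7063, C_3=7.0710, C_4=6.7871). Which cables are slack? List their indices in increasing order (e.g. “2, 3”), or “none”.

cable 1: L_1 = ‖A_1−P‖ = 5.3852;  C_1 = 6.3306 → slack
cable 2: L_2 = ‖A_2−P‖ = 3.1623;  C_2 = 3.7063 → slack
cable 3: L_3 = ‖A_3−P‖ = 7.0711;  C_3 = 7.0710 → taut
cable 4: L_4 = ‖A_4−P‖ = 5.8310;  C_4 = 6.7871 → slack

1, 2, 4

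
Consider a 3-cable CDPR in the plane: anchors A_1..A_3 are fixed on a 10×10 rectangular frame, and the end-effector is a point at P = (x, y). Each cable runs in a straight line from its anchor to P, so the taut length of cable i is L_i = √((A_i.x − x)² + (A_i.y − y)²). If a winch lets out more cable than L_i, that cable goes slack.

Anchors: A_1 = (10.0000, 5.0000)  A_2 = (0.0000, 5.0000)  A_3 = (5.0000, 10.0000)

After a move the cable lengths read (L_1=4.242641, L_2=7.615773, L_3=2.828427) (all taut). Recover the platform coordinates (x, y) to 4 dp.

expand ‖A_i−P‖²=L_i² and subtract eq 1 (k_i ≔ ‖A_i‖²−L_i²)
k_1 = 100.0000+25.0000−18.0000 = 107.0000
eq1−eq2 → [20.0000  0.0000]·P = 140.0000
eq1−eq3 → [10.0000  -10.0000]·P = -10.0000
2×2 solve → P = (7.0000, 8.0000)

(7.0000, 8.0000)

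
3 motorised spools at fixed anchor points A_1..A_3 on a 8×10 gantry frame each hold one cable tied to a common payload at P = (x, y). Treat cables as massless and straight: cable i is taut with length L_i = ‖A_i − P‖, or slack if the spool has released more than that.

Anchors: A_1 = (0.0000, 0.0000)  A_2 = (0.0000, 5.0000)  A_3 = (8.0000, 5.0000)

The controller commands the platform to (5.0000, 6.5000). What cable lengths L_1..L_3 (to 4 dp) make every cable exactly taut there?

(8.2006, 5.2202, 3.3541)

L_1: Δ = A_1−P = (-5.0000, -6.5000) → ‖Δ‖ = √67.2500 = 8.2006
L_2: Δ = A_2−P = (-5.0000, -1.5000) → ‖Δ‖ = √27.2500 = 5.2202
L_3: Δ = A_3−P = (3.0000, -1.5000) → ‖Δ‖ = √11.2500 = 3.3541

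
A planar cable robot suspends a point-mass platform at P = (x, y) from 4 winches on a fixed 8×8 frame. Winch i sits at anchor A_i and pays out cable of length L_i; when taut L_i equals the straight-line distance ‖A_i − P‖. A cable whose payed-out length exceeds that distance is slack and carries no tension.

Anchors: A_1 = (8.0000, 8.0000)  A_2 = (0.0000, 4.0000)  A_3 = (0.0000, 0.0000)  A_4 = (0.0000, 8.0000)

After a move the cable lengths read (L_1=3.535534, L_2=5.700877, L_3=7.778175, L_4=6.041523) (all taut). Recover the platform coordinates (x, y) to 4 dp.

each cable: (A_i−P)·(A_i−P) = L_i²; let k_i = ‖A_i‖²−L_i²
k_1 = 64.0000+64.0000−12.5000 = 115.5000
row 1: 16.0000x + 8.0000y = 132.0000  (k_2=-16.5000)
row 2: 16.0000x + 16.0000y = 176.0000  (k_3=-60.5000)
row 3: 16.0000x + 0.0000y = 88.0000  (k_4=27.5000)
Cramer on rows 1–2 → x = 5.5000, y = 5.5000
check cable 4: ‖A_4−P‖² = 36.5000 ≈ L_4² = 36.5000 ✓

(5.5000, 5.5000)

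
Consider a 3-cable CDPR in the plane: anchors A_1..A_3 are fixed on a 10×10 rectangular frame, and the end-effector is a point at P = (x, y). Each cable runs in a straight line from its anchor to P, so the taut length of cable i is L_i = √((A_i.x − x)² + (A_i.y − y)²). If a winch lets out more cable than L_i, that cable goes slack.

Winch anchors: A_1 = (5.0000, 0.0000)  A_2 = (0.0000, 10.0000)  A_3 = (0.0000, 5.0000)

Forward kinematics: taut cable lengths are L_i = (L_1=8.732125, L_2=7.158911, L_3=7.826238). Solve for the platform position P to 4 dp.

(7.0000, 8.5000)

expand ‖A_i−P‖²=L_i² and subtract eq 1 (k_i ≔ ‖A_i‖²−L_i²)
k_1 = 25.0000+0.0000−76.2500 = -51.2500
eq1−eq2 → [10.0000  -20.0000]·P = -100.0000
eq1−eq3 → [10.0000  -10.0000]·P = -15.0000
2×2 solve → P = (7.0000, 8.5000)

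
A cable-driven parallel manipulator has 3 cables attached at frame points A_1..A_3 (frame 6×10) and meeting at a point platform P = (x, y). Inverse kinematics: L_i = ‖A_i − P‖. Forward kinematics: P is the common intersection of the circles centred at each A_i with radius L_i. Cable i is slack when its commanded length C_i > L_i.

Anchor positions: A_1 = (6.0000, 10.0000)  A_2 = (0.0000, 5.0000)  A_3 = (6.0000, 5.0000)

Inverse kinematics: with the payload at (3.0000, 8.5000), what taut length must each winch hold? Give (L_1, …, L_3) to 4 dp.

L_1 = √((6.0000−3.0000)² + (10.0000−8.5000)²) = 3.3541
L_2 = √((0.0000−3.0000)² + (5.0000−8.5000)²) = 4.6098
L_3 = √((6.0000−3.0000)² + (5.0000−8.5000)²) = 4.6098

(3.3541, 4.6098, 4.6098)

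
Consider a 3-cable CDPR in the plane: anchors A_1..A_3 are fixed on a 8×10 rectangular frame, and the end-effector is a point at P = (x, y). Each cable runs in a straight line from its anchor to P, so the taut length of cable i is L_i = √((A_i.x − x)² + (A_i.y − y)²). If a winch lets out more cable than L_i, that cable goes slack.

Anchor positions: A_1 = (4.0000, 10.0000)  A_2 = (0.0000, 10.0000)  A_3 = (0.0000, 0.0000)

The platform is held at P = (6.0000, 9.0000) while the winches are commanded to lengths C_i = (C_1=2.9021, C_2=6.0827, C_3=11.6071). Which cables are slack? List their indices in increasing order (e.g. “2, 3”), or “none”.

cable 1: √((-2.0000)²+(1.0000)²)=2.2361, C_1=2.9021: slack
cable 2: √((-6.0000)²+(1.0000)²)=6.0828, C_2=6.0827: taut
cable 3: √((-6.0000)²+(-9.0000)²)=10.8167, C_3=11.6071: slack

1, 3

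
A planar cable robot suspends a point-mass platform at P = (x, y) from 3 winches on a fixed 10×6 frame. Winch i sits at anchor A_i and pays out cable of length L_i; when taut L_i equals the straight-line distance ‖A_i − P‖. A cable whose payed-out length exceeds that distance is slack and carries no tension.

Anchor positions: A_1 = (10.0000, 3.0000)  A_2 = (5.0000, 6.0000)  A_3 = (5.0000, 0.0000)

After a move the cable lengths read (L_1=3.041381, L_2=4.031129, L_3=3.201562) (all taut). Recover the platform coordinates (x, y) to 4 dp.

circle eqns → linear via eq_j − eq_1; set q_j = A_j·A_j − L_j²
q_1 = 100.0000+9.0000−9.2500 = 99.7500
10.0000·x − 6.0000·y = q_1−q_2 = 55.0000
10.0000·x + 6.0000·y = q_1−q_3 = 85.0000
solve first two rows → x=7.0000, y=2.5000

(7.0000, 2.5000)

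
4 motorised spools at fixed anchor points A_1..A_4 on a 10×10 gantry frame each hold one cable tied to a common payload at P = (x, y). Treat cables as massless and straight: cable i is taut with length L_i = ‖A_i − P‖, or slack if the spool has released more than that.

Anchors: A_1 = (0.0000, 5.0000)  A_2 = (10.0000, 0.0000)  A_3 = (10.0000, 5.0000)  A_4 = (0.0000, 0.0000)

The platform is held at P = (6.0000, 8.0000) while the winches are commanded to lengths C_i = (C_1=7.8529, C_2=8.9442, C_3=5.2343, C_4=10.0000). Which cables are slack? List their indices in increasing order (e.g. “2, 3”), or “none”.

cable 1: L_1 = ‖A_1−P‖ = 6.7082;  C_1 = 7.8529 → slack
cable 2: L_2 = ‖A_2−P‖ = 8.9443;  C_2 = 8.9442 → taut
cable 3: L_3 = ‖A_3−P‖ = 5.0000;  C_3 = 5.2343 → slack
cable 4: L_4 = ‖A_4−P‖ = 10.0000;  C_4 = 10.0000 → taut

1, 3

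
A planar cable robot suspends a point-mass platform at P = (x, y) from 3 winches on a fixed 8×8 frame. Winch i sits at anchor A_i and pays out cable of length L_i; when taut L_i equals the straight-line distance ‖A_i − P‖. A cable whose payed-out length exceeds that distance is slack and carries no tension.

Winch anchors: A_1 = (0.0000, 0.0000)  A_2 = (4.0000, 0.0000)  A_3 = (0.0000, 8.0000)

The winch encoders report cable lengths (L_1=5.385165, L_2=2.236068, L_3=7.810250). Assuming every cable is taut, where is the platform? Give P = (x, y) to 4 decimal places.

(5.0000, 2.0000)

circle eqns → linear via eq_j − eq_1; set q_j = A_j·A_j − L_j²
q_1 = 0.0000+0.0000−29.0000 = -29.0000
-8.0000·x + 0.0000·y = q_1−q_2 = -40.0000
0.0000·x − 16.0000·y = q_1−q_3 = -32.0000
solve first two rows → x=5.0000, y=2.0000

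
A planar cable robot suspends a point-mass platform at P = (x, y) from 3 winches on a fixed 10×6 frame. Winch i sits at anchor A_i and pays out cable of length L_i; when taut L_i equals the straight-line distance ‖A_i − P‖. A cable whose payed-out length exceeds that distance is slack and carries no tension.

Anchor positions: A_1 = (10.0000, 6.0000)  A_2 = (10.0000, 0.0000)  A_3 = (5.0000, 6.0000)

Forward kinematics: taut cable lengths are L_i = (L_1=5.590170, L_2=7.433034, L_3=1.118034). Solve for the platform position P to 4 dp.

(4.5000, 5.0000)

each cable: (A_i−P)·(A_i−P) = L_i²; let k_i = ‖A_i‖²−L_i²
k_1 = 100.0000+36.0000−31.2500 = 104.7500
row 1: 0.0000x + 12.0000y = 60.0000  (k_2=44.7500)
row 2: 10.0000x + 0.0000y = 45.0000  (k_3=59.7500)
Cramer on rows 1–2 → x = 4.5000, y = 5.0000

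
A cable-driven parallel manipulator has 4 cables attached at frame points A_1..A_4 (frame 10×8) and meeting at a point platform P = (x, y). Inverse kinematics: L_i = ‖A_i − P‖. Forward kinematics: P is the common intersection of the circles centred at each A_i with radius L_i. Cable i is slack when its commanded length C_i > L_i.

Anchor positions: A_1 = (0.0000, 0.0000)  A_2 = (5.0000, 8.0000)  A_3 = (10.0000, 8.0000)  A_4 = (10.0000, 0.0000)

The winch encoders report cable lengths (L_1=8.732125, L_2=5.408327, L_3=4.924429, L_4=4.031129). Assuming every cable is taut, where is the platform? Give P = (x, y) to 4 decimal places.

each cable: (A_i−P)·(A_i−P) = L_i²; let q_i = ‖A_i‖²−L_i²
q_1 = 0.0000+0.0000−76.2500 = -76.2500
row 1: -10.0000x − 16.0000y = -136.0000  (q_2=59.7500)
row 2: -20.0000x − 16.0000y = -216.0000  (q_3=139.7500)
row 3: -20.0000x + 0.0000y = -160.0000  (q_4=83.7500)
Cramer on rows 1–2 → x = 8.0000, y = 3.5000
check cable 4: ‖A_4−P‖² = 16.2500 ≈ L_4² = 16.2500 ✓

(8.0000, 3.5000)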